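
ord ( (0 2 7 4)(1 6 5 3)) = 4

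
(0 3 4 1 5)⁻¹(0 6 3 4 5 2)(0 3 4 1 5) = (0 2 3 6 4 1)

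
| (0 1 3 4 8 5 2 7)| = 8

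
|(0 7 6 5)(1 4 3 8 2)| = 20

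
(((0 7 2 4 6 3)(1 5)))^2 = (0 2 6)(3 7 4)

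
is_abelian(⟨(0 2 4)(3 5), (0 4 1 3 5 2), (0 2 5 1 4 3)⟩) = no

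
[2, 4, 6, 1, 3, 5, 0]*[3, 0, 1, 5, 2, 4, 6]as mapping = [0→1, 1→2, 2→6, 3→0, 4→5, 5→4, 6→3]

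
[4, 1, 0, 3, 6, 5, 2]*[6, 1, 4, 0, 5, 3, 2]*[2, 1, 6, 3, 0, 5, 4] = [5, 1, 4, 2, 6, 3, 0]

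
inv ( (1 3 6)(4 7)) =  (1 6 3)(4 7)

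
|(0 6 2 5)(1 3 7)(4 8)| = 12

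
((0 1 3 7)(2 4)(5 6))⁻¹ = (0 7 3 1)(2 4)(5 6)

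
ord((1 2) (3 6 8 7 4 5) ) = 6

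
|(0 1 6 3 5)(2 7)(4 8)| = 10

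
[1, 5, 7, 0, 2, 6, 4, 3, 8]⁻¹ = [3, 0, 4, 7, 6, 1, 5, 2, 8]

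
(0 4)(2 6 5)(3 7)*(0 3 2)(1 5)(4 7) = (0 7 2 6 1 5)(3 4)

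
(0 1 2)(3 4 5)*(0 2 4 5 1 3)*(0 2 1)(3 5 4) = (0 5 2 1 3 4)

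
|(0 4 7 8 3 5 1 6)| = 8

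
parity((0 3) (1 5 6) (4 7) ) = even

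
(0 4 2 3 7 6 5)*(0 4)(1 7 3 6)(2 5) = (1 7)(2 6)(4 5)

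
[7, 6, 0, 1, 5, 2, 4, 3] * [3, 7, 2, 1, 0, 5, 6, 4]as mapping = [0→4, 1→6, 2→3, 3→7, 4→5, 5→2, 6→0, 7→1]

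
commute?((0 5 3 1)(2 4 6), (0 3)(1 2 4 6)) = no:(0 5 3 1)(2 4 6)*(0 3)(1 2 4 6) = (0 5)(1 3 2 6 4), (0 3)(1 2 4 6)*(0 5 3 1)(2 4 6) = (0 1 4 2 6)(3 5)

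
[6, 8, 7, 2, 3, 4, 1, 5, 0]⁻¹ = [8, 6, 3, 4, 5, 7, 0, 2, 1]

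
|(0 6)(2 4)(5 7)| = 2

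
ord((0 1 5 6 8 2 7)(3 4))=14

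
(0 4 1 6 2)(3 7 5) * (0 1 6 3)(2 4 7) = (0 7 5)(1 3 2)(4 6)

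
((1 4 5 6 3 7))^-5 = (1 4 5 6 3 7)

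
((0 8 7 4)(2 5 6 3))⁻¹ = (0 4 7 8)(2 3 6 5)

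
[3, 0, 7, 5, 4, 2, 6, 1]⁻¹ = [1, 7, 5, 0, 4, 3, 6, 2]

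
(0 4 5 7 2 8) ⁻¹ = (0 8 2 7 5 4) 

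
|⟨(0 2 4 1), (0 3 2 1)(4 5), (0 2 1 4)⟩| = 720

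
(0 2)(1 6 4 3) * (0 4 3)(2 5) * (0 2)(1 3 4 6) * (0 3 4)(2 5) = (0 2 6)(3 4 5)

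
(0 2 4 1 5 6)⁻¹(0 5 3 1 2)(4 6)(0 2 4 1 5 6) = (0 1)(2 6 3 5 4)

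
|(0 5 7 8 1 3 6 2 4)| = 9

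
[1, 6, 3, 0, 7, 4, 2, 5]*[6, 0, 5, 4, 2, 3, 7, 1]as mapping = [0→0, 1→7, 2→4, 3→6, 4→1, 5→2, 6→5, 7→3]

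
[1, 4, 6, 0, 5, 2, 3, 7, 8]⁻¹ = [3, 0, 5, 6, 1, 4, 2, 7, 8]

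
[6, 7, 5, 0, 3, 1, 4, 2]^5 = [6, 7, 5, 0, 3, 1, 4, 2]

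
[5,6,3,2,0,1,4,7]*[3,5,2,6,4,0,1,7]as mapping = [0→0,1→1,2→6,3→2,4→3,5→5,6→4,7→7]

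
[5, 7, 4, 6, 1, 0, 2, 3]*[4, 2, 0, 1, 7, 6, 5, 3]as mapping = [0→6, 1→3, 2→7, 3→5, 4→2, 5→4, 6→0, 7→1]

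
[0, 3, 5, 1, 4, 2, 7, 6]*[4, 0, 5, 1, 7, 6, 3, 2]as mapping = [0→4, 1→1, 2→6, 3→0, 4→7, 5→5, 6→2, 7→3]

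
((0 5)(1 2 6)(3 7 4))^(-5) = (0 5)(1 2 6)(3 7 4)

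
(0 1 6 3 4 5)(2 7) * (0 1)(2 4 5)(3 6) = (1 3 5)(2 7 4)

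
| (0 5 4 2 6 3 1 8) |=8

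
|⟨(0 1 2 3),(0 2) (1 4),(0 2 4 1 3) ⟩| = 120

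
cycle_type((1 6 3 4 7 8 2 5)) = 8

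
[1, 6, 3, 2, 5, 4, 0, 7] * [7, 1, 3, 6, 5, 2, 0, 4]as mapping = [0→1, 1→0, 2→6, 3→3, 4→2, 5→5, 6→7, 7→4]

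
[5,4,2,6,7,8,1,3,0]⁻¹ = [8,6,2,7,1,0,3,4,5]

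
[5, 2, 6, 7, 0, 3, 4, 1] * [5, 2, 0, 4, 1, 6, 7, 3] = [6, 0, 7, 3, 5, 4, 1, 2]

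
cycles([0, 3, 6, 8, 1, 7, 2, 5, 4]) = (1 3 8 4)(2 6)(5 7)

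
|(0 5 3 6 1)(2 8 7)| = 15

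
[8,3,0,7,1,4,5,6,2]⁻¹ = [2,4,8,1,5,6,7,3,0]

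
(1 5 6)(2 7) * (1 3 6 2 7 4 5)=(2 4 5)(3 6)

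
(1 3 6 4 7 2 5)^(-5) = (1 6 7 5 3 4 2)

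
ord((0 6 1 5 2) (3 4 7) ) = 15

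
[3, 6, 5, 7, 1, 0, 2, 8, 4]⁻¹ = [5, 4, 6, 0, 8, 2, 1, 3, 7]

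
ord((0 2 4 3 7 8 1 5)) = 8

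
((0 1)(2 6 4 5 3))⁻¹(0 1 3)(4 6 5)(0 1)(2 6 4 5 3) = (0 2 1)(3 5 4)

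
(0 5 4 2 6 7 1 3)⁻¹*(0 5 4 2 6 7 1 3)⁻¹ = (0 1 6 4)(2 5 3 7)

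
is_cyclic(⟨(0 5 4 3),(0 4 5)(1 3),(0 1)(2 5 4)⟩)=no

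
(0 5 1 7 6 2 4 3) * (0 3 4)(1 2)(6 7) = (0 5 2)(1 6)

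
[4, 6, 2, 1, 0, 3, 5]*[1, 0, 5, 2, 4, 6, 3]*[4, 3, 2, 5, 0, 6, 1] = [0, 5, 6, 4, 3, 2, 1]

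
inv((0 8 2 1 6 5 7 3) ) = (0 3 7 5 6 1 2 8) 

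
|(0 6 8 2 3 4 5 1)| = 8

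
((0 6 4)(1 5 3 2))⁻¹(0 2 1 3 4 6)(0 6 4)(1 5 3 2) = (0 4 6 1 5 2)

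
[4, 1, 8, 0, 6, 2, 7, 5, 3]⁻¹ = [3, 1, 5, 8, 0, 7, 4, 6, 2]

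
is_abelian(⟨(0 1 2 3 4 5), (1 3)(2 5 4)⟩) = no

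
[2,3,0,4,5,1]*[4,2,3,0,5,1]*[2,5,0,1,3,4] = [1,2,3,4,5,0]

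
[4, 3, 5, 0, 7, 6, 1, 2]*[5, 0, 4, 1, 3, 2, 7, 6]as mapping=[0→3, 1→1, 2→2, 3→5, 4→6, 5→7, 6→0, 7→4]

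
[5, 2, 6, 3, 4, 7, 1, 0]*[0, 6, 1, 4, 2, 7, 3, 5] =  [7, 1, 3, 4, 2, 5, 6, 0]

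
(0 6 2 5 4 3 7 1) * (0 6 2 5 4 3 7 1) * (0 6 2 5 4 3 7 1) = (0 5 7 6 4 1 2 3)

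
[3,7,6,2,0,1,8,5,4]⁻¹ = [4,5,3,0,8,7,2,1,6]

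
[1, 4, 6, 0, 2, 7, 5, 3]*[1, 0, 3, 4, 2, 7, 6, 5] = [0, 2, 6, 1, 3, 5, 7, 4]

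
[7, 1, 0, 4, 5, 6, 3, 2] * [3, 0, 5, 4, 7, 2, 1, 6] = [6, 0, 3, 7, 2, 1, 4, 5]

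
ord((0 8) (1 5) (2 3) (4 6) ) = 2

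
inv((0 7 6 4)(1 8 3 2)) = (0 4 6 7)(1 2 3 8)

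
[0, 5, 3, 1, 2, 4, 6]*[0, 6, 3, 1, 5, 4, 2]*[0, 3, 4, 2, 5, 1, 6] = [0, 5, 3, 6, 2, 1, 4]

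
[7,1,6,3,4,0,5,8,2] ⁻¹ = [5,1,8,3,4,6,2,0,7] 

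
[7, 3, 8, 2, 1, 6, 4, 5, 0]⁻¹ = [8, 4, 3, 1, 6, 7, 5, 0, 2]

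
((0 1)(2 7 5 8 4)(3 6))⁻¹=(0 1)(2 4 8 5 7)(3 6)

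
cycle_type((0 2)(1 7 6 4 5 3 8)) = 2.7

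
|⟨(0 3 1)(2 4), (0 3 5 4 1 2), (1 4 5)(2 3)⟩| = 720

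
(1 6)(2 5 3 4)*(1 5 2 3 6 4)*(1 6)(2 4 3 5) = (1 3 6 2 4 5)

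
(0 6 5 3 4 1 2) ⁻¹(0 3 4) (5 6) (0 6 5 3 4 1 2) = (1 6 4) (3 5) 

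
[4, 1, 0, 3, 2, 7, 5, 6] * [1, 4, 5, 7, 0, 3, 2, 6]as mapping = [0→0, 1→4, 2→1, 3→7, 4→5, 5→6, 6→3, 7→2]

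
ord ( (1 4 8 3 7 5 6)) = 7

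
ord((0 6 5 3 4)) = 5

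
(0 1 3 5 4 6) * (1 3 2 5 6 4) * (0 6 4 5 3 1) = (0 1 2 3 4 5)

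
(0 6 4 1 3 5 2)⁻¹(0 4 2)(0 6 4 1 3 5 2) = (0 6 1)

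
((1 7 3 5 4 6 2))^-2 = (1 6 5 7 2 4 3)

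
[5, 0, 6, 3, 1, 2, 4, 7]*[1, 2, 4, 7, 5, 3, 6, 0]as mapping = [0→3, 1→1, 2→6, 3→7, 4→2, 5→4, 6→5, 7→0]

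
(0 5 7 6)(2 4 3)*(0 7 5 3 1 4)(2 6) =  (0 3 6 7 2)(1 4)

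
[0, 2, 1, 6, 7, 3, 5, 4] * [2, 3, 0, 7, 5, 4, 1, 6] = [2, 0, 3, 1, 6, 7, 4, 5]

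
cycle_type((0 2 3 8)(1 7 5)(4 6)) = 2.3.4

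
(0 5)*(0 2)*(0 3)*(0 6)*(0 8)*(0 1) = (0 5 2 3 6 8 1)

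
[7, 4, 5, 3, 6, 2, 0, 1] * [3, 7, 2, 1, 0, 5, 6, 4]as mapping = [0→4, 1→0, 2→5, 3→1, 4→6, 5→2, 6→3, 7→7]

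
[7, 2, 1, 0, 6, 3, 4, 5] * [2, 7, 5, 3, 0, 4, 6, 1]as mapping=[0→1, 1→5, 2→7, 3→2, 4→6, 5→3, 6→0, 7→4]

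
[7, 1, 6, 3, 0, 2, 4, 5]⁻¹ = [4, 1, 5, 3, 6, 7, 2, 0]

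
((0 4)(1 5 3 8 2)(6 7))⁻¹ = (0 4)(1 2 8 3 5)(6 7)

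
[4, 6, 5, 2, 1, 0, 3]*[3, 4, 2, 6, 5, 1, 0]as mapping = [0→5, 1→0, 2→1, 3→2, 4→4, 5→3, 6→6]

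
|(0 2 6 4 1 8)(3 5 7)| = 6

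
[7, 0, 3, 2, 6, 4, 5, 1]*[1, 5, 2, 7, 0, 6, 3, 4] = [4, 1, 7, 2, 3, 0, 6, 5]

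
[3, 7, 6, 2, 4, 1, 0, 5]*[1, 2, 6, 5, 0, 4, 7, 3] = [5, 3, 7, 6, 0, 2, 1, 4]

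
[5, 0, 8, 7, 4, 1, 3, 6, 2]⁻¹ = [1, 5, 8, 6, 4, 0, 7, 3, 2]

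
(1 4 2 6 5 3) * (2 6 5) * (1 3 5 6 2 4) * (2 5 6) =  (4 5 6)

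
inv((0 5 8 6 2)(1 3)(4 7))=(0 2 6 8 5)(1 3)(4 7)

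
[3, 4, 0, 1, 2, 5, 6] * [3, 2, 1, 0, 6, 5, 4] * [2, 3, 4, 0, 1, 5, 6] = [2, 6, 0, 4, 3, 5, 1]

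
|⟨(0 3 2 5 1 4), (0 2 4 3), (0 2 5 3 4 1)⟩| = 720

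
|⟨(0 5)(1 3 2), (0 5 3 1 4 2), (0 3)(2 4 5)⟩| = 720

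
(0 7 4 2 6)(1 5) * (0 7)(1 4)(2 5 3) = (1 3 2 6 7)(4 5)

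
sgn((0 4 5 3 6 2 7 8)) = -1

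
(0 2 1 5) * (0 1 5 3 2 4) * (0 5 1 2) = (0 4 5 2 1 3)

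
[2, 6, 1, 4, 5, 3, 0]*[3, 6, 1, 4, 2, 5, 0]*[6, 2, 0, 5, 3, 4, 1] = [2, 6, 1, 0, 4, 3, 5]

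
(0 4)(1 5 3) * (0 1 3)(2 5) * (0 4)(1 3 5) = (1 2)(3 5 4)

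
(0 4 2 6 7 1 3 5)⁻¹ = (0 5 3 1 7 6 2 4)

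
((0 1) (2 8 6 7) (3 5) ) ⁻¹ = (0 1) (2 7 6 8) (3 5) 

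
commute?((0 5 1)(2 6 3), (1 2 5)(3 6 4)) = no:(0 5 1)(2 6 3)*(1 2 5)(3 6 4) = (0 1)(2 4 3 5), (1 2 5)(3 6 4)*(0 5 1)(2 6 3) = (0 5)(1 6 4 2)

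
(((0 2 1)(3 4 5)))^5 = (0 1 2)(3 5 4)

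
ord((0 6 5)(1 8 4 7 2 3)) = 6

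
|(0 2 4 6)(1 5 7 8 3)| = 20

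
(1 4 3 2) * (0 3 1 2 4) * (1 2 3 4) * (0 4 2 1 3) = (0 2)(1 4)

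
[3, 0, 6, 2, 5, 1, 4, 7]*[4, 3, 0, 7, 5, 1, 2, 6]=[7, 4, 2, 0, 1, 3, 5, 6]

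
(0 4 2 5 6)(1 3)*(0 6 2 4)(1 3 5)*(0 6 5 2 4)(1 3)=(0 6 5 4)(1 2 3)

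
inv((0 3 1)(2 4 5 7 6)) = (0 1 3)(2 6 7 5 4)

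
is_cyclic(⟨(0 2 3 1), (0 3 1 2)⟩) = no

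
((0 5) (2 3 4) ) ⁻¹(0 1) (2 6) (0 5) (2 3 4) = (1 5) (3 6) 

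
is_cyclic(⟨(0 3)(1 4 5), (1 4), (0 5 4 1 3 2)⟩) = no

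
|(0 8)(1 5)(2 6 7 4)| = 4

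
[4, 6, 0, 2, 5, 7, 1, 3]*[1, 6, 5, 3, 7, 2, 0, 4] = [7, 0, 1, 5, 2, 4, 6, 3]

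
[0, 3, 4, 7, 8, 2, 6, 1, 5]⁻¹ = [0, 7, 5, 1, 2, 8, 6, 3, 4]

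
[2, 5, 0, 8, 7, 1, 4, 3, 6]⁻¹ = [2, 5, 0, 7, 6, 1, 8, 4, 3]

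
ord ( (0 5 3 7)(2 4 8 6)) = 4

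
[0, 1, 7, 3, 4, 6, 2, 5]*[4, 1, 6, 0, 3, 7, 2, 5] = [4, 1, 5, 0, 3, 2, 6, 7]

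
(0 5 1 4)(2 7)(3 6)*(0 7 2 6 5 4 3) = (0 4 7 6)(1 3 5)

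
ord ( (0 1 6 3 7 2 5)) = 7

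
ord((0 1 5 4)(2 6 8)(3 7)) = 12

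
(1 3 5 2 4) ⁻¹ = (1 4 2 5 3) 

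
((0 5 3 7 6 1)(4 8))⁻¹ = (0 1 6 7 3 5)(4 8)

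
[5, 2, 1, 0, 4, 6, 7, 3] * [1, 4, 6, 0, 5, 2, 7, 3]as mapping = [0→2, 1→6, 2→4, 3→1, 4→5, 5→7, 6→3, 7→0]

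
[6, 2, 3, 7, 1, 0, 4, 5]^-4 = [2, 5, 0, 6, 7, 1, 3, 4]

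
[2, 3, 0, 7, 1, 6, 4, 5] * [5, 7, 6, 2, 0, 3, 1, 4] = [6, 2, 5, 4, 7, 1, 0, 3]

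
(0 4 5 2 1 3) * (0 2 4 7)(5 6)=(0 7)(1 3 2)(4 6 5)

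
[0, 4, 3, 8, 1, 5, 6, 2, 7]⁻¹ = [0, 4, 7, 2, 1, 5, 6, 8, 3]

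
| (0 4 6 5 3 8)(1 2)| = 6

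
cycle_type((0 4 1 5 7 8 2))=7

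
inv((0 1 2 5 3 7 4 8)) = (0 8 4 7 3 5 2 1)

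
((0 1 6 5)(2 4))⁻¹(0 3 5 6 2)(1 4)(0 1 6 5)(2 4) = (0 5 4 1 3)(2 6)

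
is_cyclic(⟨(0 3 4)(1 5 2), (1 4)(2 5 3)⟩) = no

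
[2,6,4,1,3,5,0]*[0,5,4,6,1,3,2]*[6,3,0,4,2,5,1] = [2,0,3,5,1,4,6]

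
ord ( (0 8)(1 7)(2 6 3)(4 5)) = 6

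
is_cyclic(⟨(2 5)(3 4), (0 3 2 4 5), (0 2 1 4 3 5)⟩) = no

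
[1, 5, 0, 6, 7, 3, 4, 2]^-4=[6, 4, 3, 2, 1, 7, 0, 5]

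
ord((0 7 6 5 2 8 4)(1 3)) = 14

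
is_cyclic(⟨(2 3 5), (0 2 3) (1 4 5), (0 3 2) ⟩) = no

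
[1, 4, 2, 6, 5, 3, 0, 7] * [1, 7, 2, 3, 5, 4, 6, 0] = [7, 5, 2, 6, 4, 3, 1, 0] 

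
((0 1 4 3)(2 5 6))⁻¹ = (0 3 4 1)(2 6 5)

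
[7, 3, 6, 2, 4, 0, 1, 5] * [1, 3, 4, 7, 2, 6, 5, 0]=[0, 7, 5, 4, 2, 1, 3, 6]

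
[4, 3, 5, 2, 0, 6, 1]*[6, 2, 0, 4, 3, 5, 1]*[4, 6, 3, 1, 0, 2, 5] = [1, 0, 2, 4, 5, 6, 3]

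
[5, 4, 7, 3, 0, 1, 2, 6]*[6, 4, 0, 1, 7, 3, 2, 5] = [3, 7, 5, 1, 6, 4, 0, 2]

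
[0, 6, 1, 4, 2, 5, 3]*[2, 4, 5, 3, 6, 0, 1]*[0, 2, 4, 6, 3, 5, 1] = [4, 2, 3, 1, 5, 0, 6]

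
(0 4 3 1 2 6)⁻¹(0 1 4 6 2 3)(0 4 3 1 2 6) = (0 6 1 4 2 3)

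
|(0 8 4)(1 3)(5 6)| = 6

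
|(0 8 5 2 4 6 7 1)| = 8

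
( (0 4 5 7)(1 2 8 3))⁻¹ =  (0 7 5 4)(1 3 8 2)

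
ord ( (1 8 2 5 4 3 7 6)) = 8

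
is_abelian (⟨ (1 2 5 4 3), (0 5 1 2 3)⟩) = no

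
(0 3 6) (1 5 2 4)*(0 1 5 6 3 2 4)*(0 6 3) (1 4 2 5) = (0 5 2 6 4 1 3) 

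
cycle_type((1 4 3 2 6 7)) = 6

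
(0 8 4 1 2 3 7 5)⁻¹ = (0 5 7 3 2 1 4 8)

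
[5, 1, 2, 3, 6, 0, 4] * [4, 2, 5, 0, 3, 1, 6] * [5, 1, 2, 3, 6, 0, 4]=[1, 2, 0, 5, 4, 6, 3]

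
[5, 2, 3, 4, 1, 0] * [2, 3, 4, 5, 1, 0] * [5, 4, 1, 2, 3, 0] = [5, 3, 0, 4, 2, 1]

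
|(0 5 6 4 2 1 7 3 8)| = 9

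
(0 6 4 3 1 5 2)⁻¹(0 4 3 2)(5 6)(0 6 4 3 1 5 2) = (0 6 3 1)(2 4)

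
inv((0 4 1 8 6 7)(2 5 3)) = (0 7 6 8 1 4)(2 3 5)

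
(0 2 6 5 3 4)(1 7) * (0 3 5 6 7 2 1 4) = (0 1 2 7 4 3)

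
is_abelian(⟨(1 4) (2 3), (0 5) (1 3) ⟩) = no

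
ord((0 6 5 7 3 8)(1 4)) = 6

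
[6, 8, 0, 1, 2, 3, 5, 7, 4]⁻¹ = [2, 3, 4, 5, 8, 6, 0, 7, 1]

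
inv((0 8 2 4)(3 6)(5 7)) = (0 4 2 8)(3 6)(5 7)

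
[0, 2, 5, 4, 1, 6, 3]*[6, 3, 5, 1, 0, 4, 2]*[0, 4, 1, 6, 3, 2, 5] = [5, 2, 3, 0, 6, 1, 4]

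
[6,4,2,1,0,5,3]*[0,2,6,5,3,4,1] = [1,3,6,2,0,4,5]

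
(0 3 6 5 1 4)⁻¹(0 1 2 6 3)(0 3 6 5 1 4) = (2 5 6 3 4)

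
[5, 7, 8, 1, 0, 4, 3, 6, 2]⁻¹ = [4, 3, 8, 6, 5, 0, 7, 1, 2]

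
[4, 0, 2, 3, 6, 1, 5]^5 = [0, 1, 2, 3, 4, 5, 6]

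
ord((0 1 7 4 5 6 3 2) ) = 8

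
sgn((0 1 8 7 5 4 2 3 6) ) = 1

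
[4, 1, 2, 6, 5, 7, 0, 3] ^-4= [5, 1, 2, 0, 7, 3, 4, 6] 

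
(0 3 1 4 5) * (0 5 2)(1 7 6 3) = (0 1 4 2)(3 7 6)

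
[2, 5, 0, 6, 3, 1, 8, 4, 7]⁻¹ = [2, 5, 0, 4, 7, 1, 3, 8, 6]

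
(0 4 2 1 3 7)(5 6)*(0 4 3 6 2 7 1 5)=(0 3 1 6)(2 5)(4 7)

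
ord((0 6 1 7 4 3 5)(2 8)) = 14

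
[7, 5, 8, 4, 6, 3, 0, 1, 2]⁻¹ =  [6, 7, 8, 5, 3, 1, 4, 0, 2]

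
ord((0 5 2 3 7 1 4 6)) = 8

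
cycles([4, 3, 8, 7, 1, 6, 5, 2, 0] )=(0 4 1 3 7 2 8)(5 6)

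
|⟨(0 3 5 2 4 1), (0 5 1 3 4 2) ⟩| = 720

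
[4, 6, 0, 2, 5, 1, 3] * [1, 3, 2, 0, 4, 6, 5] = [4, 5, 1, 2, 6, 3, 0]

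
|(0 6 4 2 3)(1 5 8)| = 15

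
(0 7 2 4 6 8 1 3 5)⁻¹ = (0 5 3 1 8 6 4 2 7)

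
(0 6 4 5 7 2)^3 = (0 5)(2 4)(6 7)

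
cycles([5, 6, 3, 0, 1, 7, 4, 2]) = (0 5 7 2 3)(1 6 4)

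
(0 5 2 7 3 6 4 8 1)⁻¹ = (0 1 8 4 6 3 7 2 5)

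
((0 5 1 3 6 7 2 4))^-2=(0 2 6 1)(3 5 4 7)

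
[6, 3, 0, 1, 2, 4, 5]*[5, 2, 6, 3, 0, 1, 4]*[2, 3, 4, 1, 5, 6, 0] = [5, 1, 6, 4, 0, 2, 3]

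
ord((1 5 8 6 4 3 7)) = 7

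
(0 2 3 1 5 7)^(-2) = (0 5 3)(1 2 7)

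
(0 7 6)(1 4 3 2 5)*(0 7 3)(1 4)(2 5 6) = (0 3 5 4)(2 6 7)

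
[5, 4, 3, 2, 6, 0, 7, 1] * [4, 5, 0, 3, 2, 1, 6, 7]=[1, 2, 3, 0, 6, 4, 7, 5]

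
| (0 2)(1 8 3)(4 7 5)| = 6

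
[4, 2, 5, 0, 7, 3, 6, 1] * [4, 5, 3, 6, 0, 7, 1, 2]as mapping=[0→0, 1→3, 2→7, 3→4, 4→2, 5→6, 6→1, 7→5]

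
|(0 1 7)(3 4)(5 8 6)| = 6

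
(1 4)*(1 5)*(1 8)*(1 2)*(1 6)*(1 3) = (1 4 5 8 2 6 3)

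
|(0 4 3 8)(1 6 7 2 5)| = 20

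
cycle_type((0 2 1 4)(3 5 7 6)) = 4^2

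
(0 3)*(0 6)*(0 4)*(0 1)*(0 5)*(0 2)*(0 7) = (0 3 6 4 1 5 2 7)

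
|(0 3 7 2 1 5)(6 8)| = 6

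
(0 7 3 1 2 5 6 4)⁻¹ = (0 4 6 5 2 1 3 7)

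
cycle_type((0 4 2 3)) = 4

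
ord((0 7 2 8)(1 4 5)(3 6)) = 12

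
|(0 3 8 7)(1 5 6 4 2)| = 20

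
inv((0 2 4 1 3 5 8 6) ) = (0 6 8 5 3 1 4 2) 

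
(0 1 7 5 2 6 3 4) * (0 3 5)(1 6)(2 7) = (0 6 5 7)(1 2)(3 4)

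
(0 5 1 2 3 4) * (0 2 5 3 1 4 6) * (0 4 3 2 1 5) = (0 2 5 3 6 4 1)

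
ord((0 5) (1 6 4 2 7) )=10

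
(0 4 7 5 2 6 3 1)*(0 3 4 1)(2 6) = (0 1 3)(4 7 5 6)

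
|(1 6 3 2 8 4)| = 6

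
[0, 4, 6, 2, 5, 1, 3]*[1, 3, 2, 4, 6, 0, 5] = [1, 6, 5, 2, 0, 3, 4]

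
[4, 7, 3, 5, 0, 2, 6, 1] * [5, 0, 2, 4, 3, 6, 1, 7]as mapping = [0→3, 1→7, 2→4, 3→6, 4→5, 5→2, 6→1, 7→0]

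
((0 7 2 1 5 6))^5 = (0 6 5 1 2 7)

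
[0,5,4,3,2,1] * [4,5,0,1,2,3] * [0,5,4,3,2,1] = [2,3,4,5,0,1]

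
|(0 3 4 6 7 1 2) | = 7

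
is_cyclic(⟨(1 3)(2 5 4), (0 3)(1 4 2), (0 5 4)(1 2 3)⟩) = no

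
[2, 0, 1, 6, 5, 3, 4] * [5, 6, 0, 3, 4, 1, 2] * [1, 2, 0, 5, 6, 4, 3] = [1, 4, 3, 0, 2, 5, 6]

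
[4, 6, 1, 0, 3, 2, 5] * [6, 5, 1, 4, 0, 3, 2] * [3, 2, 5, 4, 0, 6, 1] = [3, 5, 6, 1, 0, 2, 4]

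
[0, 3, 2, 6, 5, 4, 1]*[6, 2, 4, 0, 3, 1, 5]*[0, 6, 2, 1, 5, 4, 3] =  [3, 0, 5, 4, 6, 1, 2]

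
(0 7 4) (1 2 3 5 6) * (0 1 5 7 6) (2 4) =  (0 6 5) (1 4) (2 3 7) 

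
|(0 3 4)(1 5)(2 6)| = 6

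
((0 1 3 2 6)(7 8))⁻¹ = (0 6 2 3 1)(7 8)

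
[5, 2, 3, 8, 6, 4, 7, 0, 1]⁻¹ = [7, 8, 1, 2, 5, 0, 4, 6, 3]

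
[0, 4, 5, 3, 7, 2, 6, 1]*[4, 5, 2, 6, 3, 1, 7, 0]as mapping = [0→4, 1→3, 2→1, 3→6, 4→0, 5→2, 6→7, 7→5]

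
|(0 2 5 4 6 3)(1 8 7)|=6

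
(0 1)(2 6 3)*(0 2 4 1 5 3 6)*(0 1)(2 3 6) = (0 5 6 2 1 3 4)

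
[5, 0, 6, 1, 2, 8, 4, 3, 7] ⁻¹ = [1, 3, 4, 7, 6, 0, 2, 8, 5] 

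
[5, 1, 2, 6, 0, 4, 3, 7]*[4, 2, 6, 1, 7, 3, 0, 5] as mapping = [0→3, 1→2, 2→6, 3→0, 4→4, 5→7, 6→1, 7→5] 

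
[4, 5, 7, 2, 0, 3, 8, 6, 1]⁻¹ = [4, 8, 3, 5, 0, 1, 7, 2, 6]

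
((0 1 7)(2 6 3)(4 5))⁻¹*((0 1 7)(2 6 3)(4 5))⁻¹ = (0 1 7)(2 6 3)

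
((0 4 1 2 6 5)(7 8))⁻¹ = (0 5 6 2 1 4)(7 8)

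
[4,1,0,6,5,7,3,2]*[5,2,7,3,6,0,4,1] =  [6,2,5,4,0,1,3,7]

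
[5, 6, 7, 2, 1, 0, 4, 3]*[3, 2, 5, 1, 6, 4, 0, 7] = [4, 0, 7, 5, 2, 3, 6, 1]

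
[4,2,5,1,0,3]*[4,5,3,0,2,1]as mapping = [0→2,1→3,2→1,3→5,4→4,5→0]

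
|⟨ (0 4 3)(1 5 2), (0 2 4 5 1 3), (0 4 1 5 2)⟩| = 720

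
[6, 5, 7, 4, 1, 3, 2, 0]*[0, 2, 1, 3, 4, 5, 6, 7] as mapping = [0→6, 1→5, 2→7, 3→4, 4→2, 5→3, 6→1, 7→0] 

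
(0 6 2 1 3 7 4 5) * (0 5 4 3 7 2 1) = (0 6 1 7 3 2)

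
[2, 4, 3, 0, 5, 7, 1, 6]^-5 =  [2, 1, 3, 0, 4, 5, 6, 7]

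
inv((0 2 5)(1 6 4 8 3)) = (0 5 2)(1 3 8 4 6)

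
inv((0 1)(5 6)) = (0 1)(5 6)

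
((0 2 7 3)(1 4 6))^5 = (0 2 7 3)(1 6 4)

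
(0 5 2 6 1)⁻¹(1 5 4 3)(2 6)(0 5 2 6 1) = (0 2 4 3)(1 6)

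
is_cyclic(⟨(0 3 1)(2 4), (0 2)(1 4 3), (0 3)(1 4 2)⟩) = no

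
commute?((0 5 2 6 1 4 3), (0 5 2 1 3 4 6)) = no:(0 5 2 6 1 4 3)*(0 5 2 1 3 4 6) = (0 2)(1 6 3 5), (0 5 2 1 3 4 6)*(0 5 2 6 1 4 3) = (0 2 4 1)(5 6)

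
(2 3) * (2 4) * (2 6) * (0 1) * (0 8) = (0 1 8)(2 3 4 6)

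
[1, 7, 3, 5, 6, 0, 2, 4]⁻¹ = [5, 0, 6, 2, 7, 3, 4, 1]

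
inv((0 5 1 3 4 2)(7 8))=(0 2 4 3 1 5)(7 8)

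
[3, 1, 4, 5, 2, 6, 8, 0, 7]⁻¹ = [7, 1, 4, 0, 2, 3, 5, 8, 6]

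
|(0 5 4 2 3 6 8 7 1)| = 9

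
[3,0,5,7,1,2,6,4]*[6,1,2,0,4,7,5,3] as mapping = [0→0,1→6,2→7,3→3,4→1,5→2,6→5,7→4] 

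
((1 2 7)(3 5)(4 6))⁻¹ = (1 7 2)(3 5)(4 6)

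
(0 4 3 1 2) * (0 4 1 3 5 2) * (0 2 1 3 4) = (0 3 4 5 1 2)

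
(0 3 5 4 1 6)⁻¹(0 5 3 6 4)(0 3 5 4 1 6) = (0 1 3 4 5)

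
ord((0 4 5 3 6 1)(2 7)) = 6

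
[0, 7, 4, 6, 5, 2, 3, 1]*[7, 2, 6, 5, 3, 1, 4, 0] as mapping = [0→7, 1→0, 2→3, 3→4, 4→1, 5→6, 6→5, 7→2] 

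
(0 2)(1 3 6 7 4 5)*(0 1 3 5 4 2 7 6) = (0 7 2 1 5 3)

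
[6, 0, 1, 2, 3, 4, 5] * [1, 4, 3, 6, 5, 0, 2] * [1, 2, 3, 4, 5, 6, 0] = [3, 2, 5, 4, 0, 6, 1]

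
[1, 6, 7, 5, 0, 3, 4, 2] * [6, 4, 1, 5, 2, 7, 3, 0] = [4, 3, 0, 7, 6, 5, 2, 1]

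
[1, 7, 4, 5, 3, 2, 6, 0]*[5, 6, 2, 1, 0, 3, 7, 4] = [6, 4, 0, 3, 1, 2, 7, 5]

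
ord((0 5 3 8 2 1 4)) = 7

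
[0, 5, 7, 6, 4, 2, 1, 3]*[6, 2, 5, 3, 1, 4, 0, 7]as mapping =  [0→6, 1→4, 2→7, 3→0, 4→1, 5→5, 6→2, 7→3]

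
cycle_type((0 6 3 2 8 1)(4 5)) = 2.6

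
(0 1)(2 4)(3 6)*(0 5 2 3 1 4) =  (0 4 3 6 1 5 2)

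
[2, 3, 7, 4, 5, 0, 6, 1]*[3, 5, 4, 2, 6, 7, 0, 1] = [4, 2, 1, 6, 7, 3, 0, 5]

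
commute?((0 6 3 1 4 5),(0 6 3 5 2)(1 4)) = no:(0 6 3 1 4 5)*(0 6 3 5 2)(1 4) = (0 3 4 2)(5 6),(0 6 3 5 2)(1 4)*(0 6 3 1 4 5) = (0 3)(1 5 2 6)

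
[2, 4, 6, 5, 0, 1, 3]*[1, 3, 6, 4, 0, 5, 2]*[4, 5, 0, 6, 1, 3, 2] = [2, 4, 0, 3, 5, 6, 1]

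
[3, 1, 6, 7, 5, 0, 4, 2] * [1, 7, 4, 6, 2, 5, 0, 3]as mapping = [0→6, 1→7, 2→0, 3→3, 4→5, 5→1, 6→2, 7→4]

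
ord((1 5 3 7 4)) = 5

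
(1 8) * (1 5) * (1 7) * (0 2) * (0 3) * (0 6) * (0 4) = (0 2 3 6 4)(1 8 5 7)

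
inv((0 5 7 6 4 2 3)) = (0 3 2 4 6 7 5)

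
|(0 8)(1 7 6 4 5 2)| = 6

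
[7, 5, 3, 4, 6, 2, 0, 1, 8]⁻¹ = [6, 7, 5, 2, 3, 1, 4, 0, 8]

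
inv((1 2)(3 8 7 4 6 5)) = (1 2)(3 5 6 4 7 8)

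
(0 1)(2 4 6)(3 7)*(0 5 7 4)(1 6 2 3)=(0 6 3 4 2)(1 5 7)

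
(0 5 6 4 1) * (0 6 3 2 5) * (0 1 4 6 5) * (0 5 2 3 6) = (0 1 2 5 6)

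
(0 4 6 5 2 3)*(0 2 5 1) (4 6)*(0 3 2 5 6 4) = (0 4) (1 3 5 6) 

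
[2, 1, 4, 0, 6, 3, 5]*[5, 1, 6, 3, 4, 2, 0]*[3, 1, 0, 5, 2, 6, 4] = [4, 1, 2, 6, 3, 5, 0]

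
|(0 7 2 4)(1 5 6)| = 12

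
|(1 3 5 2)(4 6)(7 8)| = 4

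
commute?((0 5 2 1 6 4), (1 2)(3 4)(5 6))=no:(0 5 2 1 6 4)*(1 2)(3 4)(5 6)=(0 6 3 4)(1 5), (1 2)(3 4)(5 6)*(0 5 2 1 6 4)=(0 5 4 3)(2 6)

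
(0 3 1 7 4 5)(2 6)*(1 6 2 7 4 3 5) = (0 5)(1 4)(3 6 7)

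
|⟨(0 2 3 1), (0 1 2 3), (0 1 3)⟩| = 24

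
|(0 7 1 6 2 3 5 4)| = 8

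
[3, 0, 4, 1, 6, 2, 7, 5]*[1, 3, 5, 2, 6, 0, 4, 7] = [2, 1, 6, 3, 4, 5, 7, 0]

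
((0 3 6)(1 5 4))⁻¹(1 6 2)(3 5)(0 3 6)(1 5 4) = (0 2 5)(4 6)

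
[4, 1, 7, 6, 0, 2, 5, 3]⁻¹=[4, 1, 5, 7, 0, 6, 3, 2]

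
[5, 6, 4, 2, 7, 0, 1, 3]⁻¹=[5, 6, 3, 7, 2, 0, 1, 4]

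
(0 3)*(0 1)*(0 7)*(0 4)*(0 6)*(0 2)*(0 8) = (0 3 1 7 4 6 2 8)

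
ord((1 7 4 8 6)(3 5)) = 10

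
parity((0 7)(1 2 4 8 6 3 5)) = odd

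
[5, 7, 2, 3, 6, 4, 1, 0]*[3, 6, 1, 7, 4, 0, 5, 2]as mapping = [0→0, 1→2, 2→1, 3→7, 4→5, 5→4, 6→6, 7→3]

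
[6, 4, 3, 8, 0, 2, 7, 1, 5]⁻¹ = [4, 7, 5, 2, 1, 8, 0, 6, 3]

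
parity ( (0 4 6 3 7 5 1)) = even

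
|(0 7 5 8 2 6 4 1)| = 8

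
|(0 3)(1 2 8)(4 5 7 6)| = 12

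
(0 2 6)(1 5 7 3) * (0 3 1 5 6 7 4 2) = (1 6 3 5 4 2 7)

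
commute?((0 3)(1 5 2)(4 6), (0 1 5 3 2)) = no:(0 3)(1 5 2)(4 6)*(0 1 5 3 2) = (0 2 5)(1 3)(4 6), (0 1 5 3 2)*(0 3)(1 5 2)(4 6) = (0 5)(1 2 3)(4 6)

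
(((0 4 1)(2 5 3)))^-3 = ()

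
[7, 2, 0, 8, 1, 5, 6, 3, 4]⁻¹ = [2, 4, 1, 7, 8, 5, 6, 0, 3]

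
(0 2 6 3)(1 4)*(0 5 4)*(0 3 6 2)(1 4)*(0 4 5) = (0 4 5 1 3)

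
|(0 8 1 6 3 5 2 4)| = 8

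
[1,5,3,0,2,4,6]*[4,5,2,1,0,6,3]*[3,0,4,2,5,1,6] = [1,6,0,5,4,3,2]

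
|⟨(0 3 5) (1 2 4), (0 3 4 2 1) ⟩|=60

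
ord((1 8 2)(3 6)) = 6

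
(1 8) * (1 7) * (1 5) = (1 8 7 5)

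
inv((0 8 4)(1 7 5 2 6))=(0 4 8)(1 6 2 5 7)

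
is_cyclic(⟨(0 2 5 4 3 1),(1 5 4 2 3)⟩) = no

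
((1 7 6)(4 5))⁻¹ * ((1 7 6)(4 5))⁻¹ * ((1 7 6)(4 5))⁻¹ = (4 5)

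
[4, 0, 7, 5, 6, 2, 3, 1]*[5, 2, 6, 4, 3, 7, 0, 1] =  [3, 5, 1, 7, 0, 6, 4, 2] 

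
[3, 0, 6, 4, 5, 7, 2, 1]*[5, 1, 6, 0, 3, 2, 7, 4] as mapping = [0→0, 1→5, 2→7, 3→3, 4→2, 5→4, 6→6, 7→1] 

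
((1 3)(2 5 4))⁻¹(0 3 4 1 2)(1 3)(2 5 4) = (0 1 2 3 5)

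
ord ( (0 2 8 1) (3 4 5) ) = 12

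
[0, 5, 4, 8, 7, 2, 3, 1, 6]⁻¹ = [0, 7, 5, 6, 2, 1, 8, 4, 3]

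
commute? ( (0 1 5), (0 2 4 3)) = no: (0 1 5)*(0 2 4 3) = (0 1 5 2 4 3), (0 2 4 3)*(0 1 5) = (0 2 4 3 1 5)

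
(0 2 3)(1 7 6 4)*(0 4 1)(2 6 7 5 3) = (0 6 1 5 3 4)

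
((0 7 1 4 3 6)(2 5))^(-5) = (0 7 1 4 3 6)(2 5)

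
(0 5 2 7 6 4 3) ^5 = (0 4 7 5 3 6 2) 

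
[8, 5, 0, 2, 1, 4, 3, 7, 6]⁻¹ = [2, 4, 3, 6, 5, 1, 8, 7, 0]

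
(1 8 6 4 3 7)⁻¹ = (1 7 3 4 6 8)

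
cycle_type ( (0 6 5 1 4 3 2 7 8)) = 9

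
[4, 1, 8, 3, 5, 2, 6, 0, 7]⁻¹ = [7, 1, 5, 3, 0, 4, 6, 8, 2]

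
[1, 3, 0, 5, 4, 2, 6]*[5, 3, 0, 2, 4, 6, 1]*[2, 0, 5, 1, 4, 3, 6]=[1, 5, 3, 6, 4, 2, 0]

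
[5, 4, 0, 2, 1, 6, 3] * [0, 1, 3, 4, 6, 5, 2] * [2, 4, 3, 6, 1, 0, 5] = [0, 5, 2, 6, 4, 3, 1]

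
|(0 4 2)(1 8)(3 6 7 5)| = 12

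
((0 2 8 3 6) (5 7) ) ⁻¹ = (0 6 3 8 2) (5 7) 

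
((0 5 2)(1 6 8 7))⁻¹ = (0 2 5)(1 7 8 6)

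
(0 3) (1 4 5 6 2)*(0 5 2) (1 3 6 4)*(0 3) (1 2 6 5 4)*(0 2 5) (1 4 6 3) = (1 5 4 3 6) 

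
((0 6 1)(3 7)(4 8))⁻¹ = (0 1 6)(3 7)(4 8)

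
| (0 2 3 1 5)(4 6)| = 10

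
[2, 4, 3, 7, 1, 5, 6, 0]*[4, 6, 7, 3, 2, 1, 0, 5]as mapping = [0→7, 1→2, 2→3, 3→5, 4→6, 5→1, 6→0, 7→4]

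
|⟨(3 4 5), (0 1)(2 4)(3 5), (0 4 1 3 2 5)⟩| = 720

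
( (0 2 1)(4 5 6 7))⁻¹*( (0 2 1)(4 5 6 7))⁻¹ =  (0 2 1)(4 6)(5 7)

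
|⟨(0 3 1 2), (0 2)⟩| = 24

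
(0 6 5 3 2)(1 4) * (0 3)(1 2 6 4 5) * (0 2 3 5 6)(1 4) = (0 1 6 4 3)(2 5)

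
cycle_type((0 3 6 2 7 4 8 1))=8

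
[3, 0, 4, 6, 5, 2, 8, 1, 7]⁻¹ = [1, 7, 5, 0, 2, 4, 3, 8, 6]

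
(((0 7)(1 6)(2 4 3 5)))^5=(0 7)(1 6)(2 4 3 5)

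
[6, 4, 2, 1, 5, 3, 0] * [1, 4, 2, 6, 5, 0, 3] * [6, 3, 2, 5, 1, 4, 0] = [5, 4, 2, 1, 6, 0, 3]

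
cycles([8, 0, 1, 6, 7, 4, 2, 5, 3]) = (0 8 3 6 2 1)(4 7 5)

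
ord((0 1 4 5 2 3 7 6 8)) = 9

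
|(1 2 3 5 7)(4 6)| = 10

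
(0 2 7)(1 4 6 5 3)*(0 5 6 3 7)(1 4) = (0 2)(3 4)(5 7)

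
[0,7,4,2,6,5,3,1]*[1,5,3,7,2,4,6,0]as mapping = [0→1,1→0,2→2,3→3,4→6,5→4,6→7,7→5]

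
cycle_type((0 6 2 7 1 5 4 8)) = 8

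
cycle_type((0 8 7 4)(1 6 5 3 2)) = 4.5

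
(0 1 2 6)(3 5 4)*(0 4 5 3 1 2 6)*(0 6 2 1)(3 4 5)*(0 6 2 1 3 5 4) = (0 3)(4 6)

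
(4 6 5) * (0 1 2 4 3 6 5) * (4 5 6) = (0 1 2 5 3 4 6)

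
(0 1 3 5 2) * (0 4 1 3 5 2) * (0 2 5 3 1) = (0 1 3 5 2 4) 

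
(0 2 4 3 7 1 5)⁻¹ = (0 5 1 7 3 4 2)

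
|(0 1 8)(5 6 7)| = 3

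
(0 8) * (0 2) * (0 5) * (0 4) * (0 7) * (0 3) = (0 8 2 5 4 7 3)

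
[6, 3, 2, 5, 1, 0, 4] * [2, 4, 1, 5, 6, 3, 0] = [0, 5, 1, 3, 4, 2, 6]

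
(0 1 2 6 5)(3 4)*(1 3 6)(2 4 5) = (0 3 5)(1 4 6 2)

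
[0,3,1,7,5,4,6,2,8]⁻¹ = [0,2,7,1,5,4,6,3,8]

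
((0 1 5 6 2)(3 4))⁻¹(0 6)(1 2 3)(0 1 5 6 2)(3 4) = (0 4 5)(1 2)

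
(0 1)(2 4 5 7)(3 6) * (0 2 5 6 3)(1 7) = (0 7 5 1 2 4 6)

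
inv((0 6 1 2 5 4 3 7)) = (0 7 3 4 5 2 1 6)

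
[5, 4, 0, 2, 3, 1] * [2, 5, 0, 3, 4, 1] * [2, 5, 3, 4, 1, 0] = [5, 1, 3, 2, 4, 0]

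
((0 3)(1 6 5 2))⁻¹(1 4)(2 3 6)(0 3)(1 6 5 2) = (0 5 1)(4 6)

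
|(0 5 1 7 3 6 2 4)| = 8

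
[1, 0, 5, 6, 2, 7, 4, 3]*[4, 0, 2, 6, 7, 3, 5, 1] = [0, 4, 3, 5, 2, 1, 7, 6]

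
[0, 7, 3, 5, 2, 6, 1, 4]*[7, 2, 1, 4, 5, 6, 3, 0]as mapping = [0→7, 1→0, 2→4, 3→6, 4→1, 5→3, 6→2, 7→5]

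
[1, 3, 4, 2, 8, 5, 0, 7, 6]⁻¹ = [6, 0, 3, 1, 2, 5, 8, 7, 4]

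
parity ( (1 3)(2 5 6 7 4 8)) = even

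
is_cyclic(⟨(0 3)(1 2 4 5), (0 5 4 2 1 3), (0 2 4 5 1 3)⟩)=no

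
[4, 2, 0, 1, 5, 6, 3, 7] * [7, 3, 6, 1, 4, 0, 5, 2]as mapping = [0→4, 1→6, 2→7, 3→3, 4→0, 5→5, 6→1, 7→2]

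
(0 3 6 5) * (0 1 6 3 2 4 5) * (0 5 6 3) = (0 2 4 6 5 1 3)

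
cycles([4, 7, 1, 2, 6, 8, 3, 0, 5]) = (0 4 6 3 2 1 7)(5 8)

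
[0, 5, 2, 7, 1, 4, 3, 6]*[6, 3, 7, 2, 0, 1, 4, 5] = [6, 1, 7, 5, 3, 0, 2, 4]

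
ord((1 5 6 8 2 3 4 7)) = 8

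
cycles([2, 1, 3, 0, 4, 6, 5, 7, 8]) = (0 2 3)(5 6)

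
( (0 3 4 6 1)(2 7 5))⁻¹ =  (0 1 6 4 3)(2 5 7)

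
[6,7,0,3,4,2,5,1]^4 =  [0,1,2,3,4,5,6,7]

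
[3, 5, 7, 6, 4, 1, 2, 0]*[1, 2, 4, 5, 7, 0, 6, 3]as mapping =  [0→5, 1→0, 2→3, 3→6, 4→7, 5→2, 6→4, 7→1]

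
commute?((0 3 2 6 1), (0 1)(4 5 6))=no:(0 3 2 6 1)*(0 1)(4 5 6)=(0 3 2 4 5 6), (0 1)(4 5 6)*(0 3 2 6 1)=(1 3 2 6 4 5)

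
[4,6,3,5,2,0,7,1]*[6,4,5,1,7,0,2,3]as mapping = [0→7,1→2,2→1,3→0,4→5,5→6,6→3,7→4]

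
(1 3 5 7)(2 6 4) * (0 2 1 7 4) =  (0 2 6)(1 3 5 4)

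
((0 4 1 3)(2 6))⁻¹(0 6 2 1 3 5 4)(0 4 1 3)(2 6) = (0 5 1 4 2 6 3)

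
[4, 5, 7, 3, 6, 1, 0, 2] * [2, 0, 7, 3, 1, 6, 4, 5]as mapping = [0→1, 1→6, 2→5, 3→3, 4→4, 5→0, 6→2, 7→7]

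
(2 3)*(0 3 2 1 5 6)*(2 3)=(0 2 3 1 5 6)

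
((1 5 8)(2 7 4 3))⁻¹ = (1 8 5)(2 3 4 7)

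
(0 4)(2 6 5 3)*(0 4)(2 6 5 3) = (2 5)(3 6)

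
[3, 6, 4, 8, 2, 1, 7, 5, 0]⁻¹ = [8, 5, 4, 0, 2, 7, 1, 6, 3]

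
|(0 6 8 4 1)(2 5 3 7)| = 20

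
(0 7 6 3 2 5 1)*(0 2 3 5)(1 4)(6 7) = (0 6 5 4 1 2)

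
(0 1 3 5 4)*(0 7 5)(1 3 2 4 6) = (0 3)(1 2 4 7 5 6)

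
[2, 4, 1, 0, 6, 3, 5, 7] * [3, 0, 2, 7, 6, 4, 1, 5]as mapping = [0→2, 1→6, 2→0, 3→3, 4→1, 5→7, 6→4, 7→5]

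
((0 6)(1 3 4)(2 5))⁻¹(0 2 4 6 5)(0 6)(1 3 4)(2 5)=(0 2 6 5 1)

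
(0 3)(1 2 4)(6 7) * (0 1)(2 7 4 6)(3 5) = (0 5 3 1 7 2 6 4)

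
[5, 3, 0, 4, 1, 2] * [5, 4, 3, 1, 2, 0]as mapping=[0→0, 1→1, 2→5, 3→2, 4→4, 5→3]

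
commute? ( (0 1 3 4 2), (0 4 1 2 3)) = yes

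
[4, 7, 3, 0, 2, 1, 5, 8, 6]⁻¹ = [3, 5, 4, 2, 0, 6, 8, 1, 7]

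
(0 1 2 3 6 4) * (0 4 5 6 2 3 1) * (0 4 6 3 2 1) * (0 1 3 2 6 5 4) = (1 6 4 5 2)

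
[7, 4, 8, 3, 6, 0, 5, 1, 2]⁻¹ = [5, 7, 8, 3, 1, 6, 4, 0, 2]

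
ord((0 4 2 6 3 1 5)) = 7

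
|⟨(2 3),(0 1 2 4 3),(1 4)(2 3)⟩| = 120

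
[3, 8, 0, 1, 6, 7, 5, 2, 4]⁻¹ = [2, 3, 7, 0, 8, 6, 4, 5, 1]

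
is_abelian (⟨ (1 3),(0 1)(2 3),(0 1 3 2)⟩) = no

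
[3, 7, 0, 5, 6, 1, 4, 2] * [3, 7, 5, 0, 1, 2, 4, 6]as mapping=[0→0, 1→6, 2→3, 3→2, 4→4, 5→7, 6→1, 7→5]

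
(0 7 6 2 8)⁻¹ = (0 8 2 6 7)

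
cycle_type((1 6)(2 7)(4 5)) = 2^3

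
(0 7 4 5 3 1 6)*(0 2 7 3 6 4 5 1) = (0 3) (1 4) (2 7 5 6) 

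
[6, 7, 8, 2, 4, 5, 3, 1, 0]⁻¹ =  [8, 7, 3, 6, 4, 5, 0, 1, 2]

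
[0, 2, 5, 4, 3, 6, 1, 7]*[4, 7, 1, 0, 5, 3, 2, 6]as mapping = [0→4, 1→1, 2→3, 3→5, 4→0, 5→2, 6→7, 7→6]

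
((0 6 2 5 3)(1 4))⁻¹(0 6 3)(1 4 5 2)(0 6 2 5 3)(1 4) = (0 6 2)(1 3 5 4)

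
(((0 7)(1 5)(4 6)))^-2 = ()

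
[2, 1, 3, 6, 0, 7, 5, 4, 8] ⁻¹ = [4, 1, 0, 2, 7, 6, 3, 5, 8] 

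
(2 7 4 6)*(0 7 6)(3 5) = (0 7 4)(2 6)(3 5)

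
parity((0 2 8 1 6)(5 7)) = odd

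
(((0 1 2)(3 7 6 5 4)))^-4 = (0 2 1)(3 7 6 5 4)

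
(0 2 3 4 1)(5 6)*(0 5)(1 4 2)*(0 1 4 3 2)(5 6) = (0 4 3)(1 6)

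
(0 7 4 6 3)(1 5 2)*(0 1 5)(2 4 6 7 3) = (0 3 1)(2 5 4 7 6)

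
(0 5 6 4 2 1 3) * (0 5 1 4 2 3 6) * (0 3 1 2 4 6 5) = (0 2 6 4 1 5 3)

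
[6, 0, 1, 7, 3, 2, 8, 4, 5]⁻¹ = [1, 2, 5, 4, 7, 8, 0, 3, 6]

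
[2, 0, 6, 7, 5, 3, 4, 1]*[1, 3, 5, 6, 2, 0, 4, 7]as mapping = [0→5, 1→1, 2→4, 3→7, 4→0, 5→6, 6→2, 7→3]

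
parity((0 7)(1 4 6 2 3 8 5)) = odd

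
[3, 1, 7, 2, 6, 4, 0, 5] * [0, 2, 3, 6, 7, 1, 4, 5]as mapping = [0→6, 1→2, 2→5, 3→3, 4→4, 5→7, 6→0, 7→1]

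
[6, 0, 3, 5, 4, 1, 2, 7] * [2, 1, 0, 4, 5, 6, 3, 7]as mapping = [0→3, 1→2, 2→4, 3→6, 4→5, 5→1, 6→0, 7→7]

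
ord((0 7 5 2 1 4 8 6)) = 8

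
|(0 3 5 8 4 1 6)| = 7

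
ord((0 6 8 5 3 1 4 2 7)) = 9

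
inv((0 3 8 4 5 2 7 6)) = (0 6 7 2 5 4 8 3)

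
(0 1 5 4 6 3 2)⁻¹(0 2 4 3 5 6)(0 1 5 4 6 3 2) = (0 6 2 4 3 1)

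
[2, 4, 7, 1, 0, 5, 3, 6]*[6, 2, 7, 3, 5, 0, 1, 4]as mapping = [0→7, 1→5, 2→4, 3→2, 4→6, 5→0, 6→3, 7→1]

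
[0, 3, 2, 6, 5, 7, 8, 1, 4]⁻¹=[0, 7, 2, 1, 8, 4, 3, 5, 6]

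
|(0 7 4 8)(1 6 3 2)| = 4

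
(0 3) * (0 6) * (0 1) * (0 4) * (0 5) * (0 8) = (0 3 6 1 4 5 8)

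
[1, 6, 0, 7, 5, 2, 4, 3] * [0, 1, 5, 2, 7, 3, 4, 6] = [1, 4, 0, 6, 3, 5, 7, 2]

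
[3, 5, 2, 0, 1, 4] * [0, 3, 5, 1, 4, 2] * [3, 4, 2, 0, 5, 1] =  [4, 2, 1, 3, 0, 5]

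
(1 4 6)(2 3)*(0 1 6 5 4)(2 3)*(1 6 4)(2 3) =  (0 6 4 5 1)(2 3)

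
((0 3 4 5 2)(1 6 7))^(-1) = (0 2 5 4 3)(1 7 6)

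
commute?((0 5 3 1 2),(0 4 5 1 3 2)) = no:(0 5 3 1 2)*(0 4 5 1 3 2) = (0 1)(2 4 5),(0 4 5 1 3 2)*(0 5 3 1 2) = (0 4 3)(2 5)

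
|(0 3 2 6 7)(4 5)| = 10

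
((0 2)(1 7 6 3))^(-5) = (0 2)(1 3 6 7)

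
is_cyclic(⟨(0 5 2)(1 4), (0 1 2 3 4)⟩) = no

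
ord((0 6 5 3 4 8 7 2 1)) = 9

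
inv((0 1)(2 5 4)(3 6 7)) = (0 1)(2 4 5)(3 7 6)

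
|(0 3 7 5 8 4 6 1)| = 8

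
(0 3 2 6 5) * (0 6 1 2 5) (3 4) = (0 4 3 5 6) (1 2) 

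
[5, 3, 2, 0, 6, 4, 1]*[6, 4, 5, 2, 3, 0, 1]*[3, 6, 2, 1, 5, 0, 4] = [3, 2, 0, 4, 6, 1, 5]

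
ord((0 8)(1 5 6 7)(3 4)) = 4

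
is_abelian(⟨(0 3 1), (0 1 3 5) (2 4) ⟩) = no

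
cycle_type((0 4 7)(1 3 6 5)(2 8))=2.3.4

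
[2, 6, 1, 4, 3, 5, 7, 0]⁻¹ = [7, 2, 0, 4, 3, 5, 1, 6]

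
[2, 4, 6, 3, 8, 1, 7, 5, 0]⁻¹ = [8, 5, 0, 3, 1, 7, 2, 6, 4]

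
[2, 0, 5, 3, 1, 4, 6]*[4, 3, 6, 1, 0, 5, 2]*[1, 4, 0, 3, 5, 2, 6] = [6, 5, 2, 4, 3, 1, 0]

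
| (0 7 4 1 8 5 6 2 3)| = 9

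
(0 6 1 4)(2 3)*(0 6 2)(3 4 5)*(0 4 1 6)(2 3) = (0 3 4)(1 5 2)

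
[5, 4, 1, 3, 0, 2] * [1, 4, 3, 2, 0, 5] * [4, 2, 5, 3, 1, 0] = [0, 4, 1, 5, 2, 3]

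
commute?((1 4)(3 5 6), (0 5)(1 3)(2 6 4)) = no:(1 4)(3 5 6) * (0 5)(1 3)(2 6 4) = (0 5 4 3)(1 2 6), (0 5)(1 3)(2 6 4) * (1 4)(3 5 6) = (0 6 1 5)(2 3 4)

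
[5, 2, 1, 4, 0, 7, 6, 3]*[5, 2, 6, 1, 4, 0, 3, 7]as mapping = [0→0, 1→6, 2→2, 3→4, 4→5, 5→7, 6→3, 7→1]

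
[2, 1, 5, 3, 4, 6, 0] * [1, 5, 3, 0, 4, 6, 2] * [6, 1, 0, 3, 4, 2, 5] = [3, 2, 5, 6, 4, 0, 1]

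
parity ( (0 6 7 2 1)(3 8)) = odd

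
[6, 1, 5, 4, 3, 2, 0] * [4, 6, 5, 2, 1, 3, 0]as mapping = [0→0, 1→6, 2→3, 3→1, 4→2, 5→5, 6→4]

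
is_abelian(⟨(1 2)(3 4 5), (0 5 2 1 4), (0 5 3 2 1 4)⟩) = no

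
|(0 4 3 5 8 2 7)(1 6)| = 14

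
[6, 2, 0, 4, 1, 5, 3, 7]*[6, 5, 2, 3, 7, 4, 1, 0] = [1, 2, 6, 7, 5, 4, 3, 0]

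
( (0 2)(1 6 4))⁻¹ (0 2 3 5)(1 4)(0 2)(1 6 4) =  (0 3 5 2)(1 6)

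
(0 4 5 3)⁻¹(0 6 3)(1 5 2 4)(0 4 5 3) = (0 4 6)(1 3 2 5)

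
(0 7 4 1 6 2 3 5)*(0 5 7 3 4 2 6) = (0 3 7 2 4 1)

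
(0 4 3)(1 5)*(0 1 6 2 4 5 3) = (0 5 6 2 4)(1 3)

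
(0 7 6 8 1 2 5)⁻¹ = (0 5 2 1 8 6 7)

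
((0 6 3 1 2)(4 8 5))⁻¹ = (0 2 1 3 6)(4 5 8)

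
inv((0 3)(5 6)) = (0 3)(5 6)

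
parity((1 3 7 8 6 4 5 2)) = odd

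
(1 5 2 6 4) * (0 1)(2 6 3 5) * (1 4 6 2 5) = (0 4)(1 5 2 3)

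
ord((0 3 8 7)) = 4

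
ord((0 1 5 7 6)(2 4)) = 10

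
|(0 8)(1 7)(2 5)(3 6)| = 2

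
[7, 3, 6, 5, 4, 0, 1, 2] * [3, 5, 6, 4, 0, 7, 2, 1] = [1, 4, 2, 7, 0, 3, 5, 6]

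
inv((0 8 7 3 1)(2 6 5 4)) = (0 1 3 7 8)(2 4 5 6)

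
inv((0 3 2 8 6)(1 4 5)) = (0 6 8 2 3)(1 5 4)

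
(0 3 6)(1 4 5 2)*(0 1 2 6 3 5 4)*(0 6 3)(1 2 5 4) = (0 4 1 6 2 5 3)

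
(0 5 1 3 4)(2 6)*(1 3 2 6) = (0 5 3 4)(1 2)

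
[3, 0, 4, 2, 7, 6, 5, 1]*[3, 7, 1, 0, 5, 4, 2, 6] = [0, 3, 5, 1, 6, 2, 4, 7]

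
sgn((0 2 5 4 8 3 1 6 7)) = 1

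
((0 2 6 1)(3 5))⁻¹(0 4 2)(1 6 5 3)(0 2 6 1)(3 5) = (0 1 3 5)(2 4 6)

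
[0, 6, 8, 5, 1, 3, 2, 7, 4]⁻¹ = [0, 4, 6, 5, 8, 3, 1, 7, 2]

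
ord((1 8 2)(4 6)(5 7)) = 6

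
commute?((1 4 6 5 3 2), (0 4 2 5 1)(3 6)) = no:(1 4 6 5 3 2)*(0 4 2 5 1)(3 6) = (0 4 3 5 6 1 2), (0 4 2 5 1)(3 6)*(1 4 6 5 3 2) = (0 6 2 3 5 4 1)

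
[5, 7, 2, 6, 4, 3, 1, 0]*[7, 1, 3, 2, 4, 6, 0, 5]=[6, 5, 3, 0, 4, 2, 1, 7] 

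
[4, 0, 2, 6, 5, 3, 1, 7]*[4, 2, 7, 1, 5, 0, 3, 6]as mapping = [0→5, 1→4, 2→7, 3→3, 4→0, 5→1, 6→2, 7→6]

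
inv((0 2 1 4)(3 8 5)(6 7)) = (0 4 1 2)(3 5 8)(6 7)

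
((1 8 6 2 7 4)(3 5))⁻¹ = (1 4 7 2 6 8)(3 5)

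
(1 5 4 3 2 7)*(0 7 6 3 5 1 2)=(0 7 2 6 3)(4 5)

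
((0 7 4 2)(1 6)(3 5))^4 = ()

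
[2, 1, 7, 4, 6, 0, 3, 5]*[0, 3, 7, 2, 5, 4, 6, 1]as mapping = [0→7, 1→3, 2→1, 3→5, 4→6, 5→0, 6→2, 7→4]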